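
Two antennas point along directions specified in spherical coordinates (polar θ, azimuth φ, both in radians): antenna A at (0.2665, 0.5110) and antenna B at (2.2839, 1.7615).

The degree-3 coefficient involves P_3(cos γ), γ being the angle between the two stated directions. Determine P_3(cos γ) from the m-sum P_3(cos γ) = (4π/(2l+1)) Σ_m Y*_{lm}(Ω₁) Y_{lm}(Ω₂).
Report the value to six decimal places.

Summing Y*_{l m}(θ₁,φ₁)·Y_{l m}(θ₂,φ₂) over m ∈ [−3, 3]; prefactor 4π/(2·3+1) = 1.795196:
  m=-3: Y*=0.00029 + 0.00762j  Y=0.09773 + 0.15177j  product -0.00113 + 0.00079j
  m=-2: Y*=0.03567 + 0.05834j  Y=0.35497 - 0.14236j  product 0.02097 + 0.01563j
  m=-1: Y*=0.27121 + 0.15206j  Y=-0.05281 - 0.27355j  product 0.02727 - 0.08222j
  m=+0: Y*=0.59516 + 0.00000j  Y=0.21000 + 0.00000j  product 0.12498 + 0.00000j
  m=+1: Y*=-0.27121 + 0.15206j  Y=0.05281 - 0.27355j  product 0.02727 + 0.08222j
  m=+2: Y*=0.03567 - 0.05834j  Y=0.35497 + 0.14236j  product 0.02097 - 0.01563j
  m=+3: Y*=-0.00029 + 0.00762j  Y=-0.09773 + 0.15177j  product -0.00113 - 0.00079j
Σ over m = 0.21921 - 0.00000j; ×(4π/7) → 0.39353 - 0.00000j. Real part: 0.393526

0.393526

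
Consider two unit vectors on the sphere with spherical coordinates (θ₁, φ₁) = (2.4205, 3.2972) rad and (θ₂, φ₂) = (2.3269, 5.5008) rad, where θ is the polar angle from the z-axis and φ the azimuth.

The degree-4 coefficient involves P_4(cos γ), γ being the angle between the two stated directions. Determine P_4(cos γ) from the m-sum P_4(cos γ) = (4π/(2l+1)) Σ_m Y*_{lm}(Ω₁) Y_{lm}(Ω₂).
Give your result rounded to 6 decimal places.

Term-by-term m-sum for l=4 (normalisation 4π/9 = 1.396263):
  m=-4: (+0.068307+0.049016i) × (-0.123960+0.001494i) = -0.008541-0.005974i  (running Σ = -0.008541-0.005974i)
  m=-3: (+0.241585+0.121753i) × (+0.231698-0.235925i) = +0.084699-0.028786i  (running Σ = +0.076159-0.034760i)
  m=-2: (+0.409321+0.131665i) × (+0.002449+0.406345i) = -0.052499+0.166648i  (running Σ = +0.023659+0.131888i)
  m=-1: (+0.219913+0.034499i) × (-0.049415-0.049118i) = -0.009172-0.012506i  (running Σ = +0.014487+0.119382i)
  m=0: (-0.294657-0.000000i) × (-0.356115+0.000000i) = +0.104932+0.000000i  (running Σ = +0.119419+0.119382i)
  m=1: (-0.219913+0.034499i) × (+0.049415-0.049118i) = -0.009172+0.012506i  (running Σ = +0.110246+0.131888i)
  m=2: (+0.409321-0.131665i) × (+0.002449-0.406345i) = -0.052499-0.166648i  (running Σ = +0.057747-0.034760i)
  m=3: (-0.241585+0.121753i) × (-0.231698-0.235925i) = +0.084699+0.028786i  (running Σ = +0.142446-0.005974i)
  m=4: (+0.068307-0.049016i) × (-0.123960-0.001494i) = -0.008541+0.005974i  (running Σ = +0.133906+0.000000i)
Σ over m = +0.133906+0.000000i; ×(4π/9) → +0.186967+0.000000i. Real part: 0.186967

0.186967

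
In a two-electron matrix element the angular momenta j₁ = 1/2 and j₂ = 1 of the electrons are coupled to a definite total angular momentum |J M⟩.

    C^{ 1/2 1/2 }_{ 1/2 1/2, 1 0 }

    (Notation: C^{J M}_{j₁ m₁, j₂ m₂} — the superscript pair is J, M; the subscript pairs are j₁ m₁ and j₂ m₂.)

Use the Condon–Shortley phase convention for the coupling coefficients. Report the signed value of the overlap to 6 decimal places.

triangle: 1!·0!·1!/3! = 1/6
(j±m)!: 1!·0!·1!·1!·1!·0! = 1
prefactor² = (2J+1)·Δ·N² = 1/3
  k=0: +1/(0!·1!·0!·1!·0!·0!) = 1
Σ = 1  ⇒  CG² = 1/3·1² = 1/3
CG = +√(1/3) = +0.577350

+√(1/3) = +0.577350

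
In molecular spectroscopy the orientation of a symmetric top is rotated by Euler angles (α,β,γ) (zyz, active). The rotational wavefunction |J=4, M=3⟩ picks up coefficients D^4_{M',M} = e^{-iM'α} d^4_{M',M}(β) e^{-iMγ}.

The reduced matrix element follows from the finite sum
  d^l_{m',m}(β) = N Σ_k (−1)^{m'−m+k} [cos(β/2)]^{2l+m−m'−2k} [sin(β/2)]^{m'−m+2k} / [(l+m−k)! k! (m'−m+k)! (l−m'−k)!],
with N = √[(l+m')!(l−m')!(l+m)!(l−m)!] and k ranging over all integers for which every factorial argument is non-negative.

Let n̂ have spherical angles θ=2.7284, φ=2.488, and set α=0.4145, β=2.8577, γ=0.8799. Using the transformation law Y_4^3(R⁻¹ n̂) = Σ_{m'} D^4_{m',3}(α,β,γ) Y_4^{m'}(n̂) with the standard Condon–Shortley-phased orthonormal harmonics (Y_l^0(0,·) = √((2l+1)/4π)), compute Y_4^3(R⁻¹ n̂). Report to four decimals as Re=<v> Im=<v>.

Need the full column D^4_{m',3} for m'=−4..4 at α=0.4145, β=2.8577, γ=0.8799.
cos(β/2)=0.141470, sin(β/2)=0.989943
d^4_{-4,3}: single k=7 term ⇒ +0.372803;  D = +0.207133-0.309965i
d^4_{-3,3}: k∈[6..7] ⇒ +0.131852 -0.922316 = -0.790464;  D = -0.137312+0.778446i
d^4_{-2,3}: k∈[5..6] ⇒ +0.030215 -0.493172 = -0.462957;  D = +0.110003+0.449698i
d^4_{-1,3}: k∈[4..5] ⇒ +0.005089 -0.149506 = -0.144418;  D = +0.087905+0.114582i
d^4_{0,3}: k∈[3..4] ⇒ +0.000650 -0.031850 = -0.031199;  D = +0.027352+0.015010i
d^4_{1,3}: k∈[2..3] ⇒ +0.000062 -0.005089 = -0.005026;  D = +0.005007+0.000439i
d^4_{2,3}: k∈[1..2] ⇒ +0.000004 -0.000617 = -0.000613;  D = +0.000580-0.000197i
d^4_{3,3}: k∈[0..1] ⇒ +0.000000 -0.000055 = -0.000055;  D = +0.000040-0.000037i
d^4_{4,3}: single k=0 term ⇒ -0.000003;  D = +0.000001-0.000003i
Y_4^{m'}(θ=2.7284,φ=2.488) and Σ D·Y over m':
  (+0.2071-0.3100i)·(-0.0099+0.0058i)  (-0.1373+0.7784i)·(-0.0282+0.0686i)  (+0.1100+0.4497i)·(+0.0685+0.2537i)  (+0.0879+0.1146i)·(+0.3966+0.3037i)  (+0.0274+0.0150i)·(+0.2603+0.0000i)  (+0.0050+0.0004i)·(-0.3966+0.3037i)  (+0.0006-0.0002i)·(+0.0685-0.2537i)  (+0.0000-0.0000i)·(+0.0282+0.0686i)  (+0.0000-0.0000i)·(-0.0099-0.0058i)
Y_4^3(R⁻¹ n̂) = -0.151313+0.108822i

Re=-0.1513 Im=0.1088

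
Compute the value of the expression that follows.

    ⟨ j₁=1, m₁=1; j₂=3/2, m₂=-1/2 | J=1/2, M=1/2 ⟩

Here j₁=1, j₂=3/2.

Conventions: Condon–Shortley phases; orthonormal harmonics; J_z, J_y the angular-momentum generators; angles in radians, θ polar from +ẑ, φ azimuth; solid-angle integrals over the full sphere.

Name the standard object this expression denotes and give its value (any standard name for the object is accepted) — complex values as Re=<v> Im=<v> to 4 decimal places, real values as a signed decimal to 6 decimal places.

Clebsch–Gordan coefficient, +√(1/6) ≈ +0.408248

This is a Clebsch–Gordan (vector-coupling) coefficient.
triangle: 2!·0!·1!/4! = 2/24
(j±m)!: 2!·0!·1!·2!·1!·0! = 4
prefactor² = (2J+1)·Δ·N² = 2/3
  k=0: +1/(0!·2!·0!·1!·0!·0!) = 1/2
Σ = 1/2  ⇒  CG² = 2/3·(1/2)² = 1/6
CG = +√(1/6) = +0.408248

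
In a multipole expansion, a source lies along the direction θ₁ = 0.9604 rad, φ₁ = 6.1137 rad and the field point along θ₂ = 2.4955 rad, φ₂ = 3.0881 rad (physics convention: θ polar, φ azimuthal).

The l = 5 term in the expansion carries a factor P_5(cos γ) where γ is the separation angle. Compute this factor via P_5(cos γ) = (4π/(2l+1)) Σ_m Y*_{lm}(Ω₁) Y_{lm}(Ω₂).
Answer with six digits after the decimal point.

Expand P_5 via completeness: Σ_{m} conj(Y_{5,m}) at Ω₁ times Y_{5,m} at Ω₂ —
  m=-5: (0.113496, -0.128527) × (-0.035413, -0.009704) = (-0.005266, 0.003450)  (running Σ = (-0.005266, 0.003450))
  m=-4: (0.295415, -0.237887) × (-0.150473, -0.032697) = (-0.052230, 0.026136)  (running Σ = (-0.057497, 0.029586))
  m=-3: (0.325362, -0.181335) × (-0.353094, -0.057155) = (-0.125248, 0.045432)  (running Σ = (-0.182744, 0.075018))
  m=-2: (-0.008829, 0.003113) × (-0.445049, -0.047796) = (0.004078, -0.000963)  (running Σ = (-0.178666, 0.074055))
  m=-1: (-0.344789, 0.059003) × (-0.117394, -0.006286) = (0.040847, -0.004759)  (running Σ = (-0.137819, 0.069296))
  m=0: (-0.080304, -0.000000) × (0.375501, 0.000000) = (-0.030154, -0.000000)  (running Σ = (-0.167973, 0.069296))
  m=1: (0.344789, 0.059003) × (0.117394, -0.006286) = (0.040847, 0.004759)  (running Σ = (-0.127126, 0.074055))
  m=2: (-0.008829, -0.003113) × (-0.445049, 0.047796) = (0.004078, 0.000963)  (running Σ = (-0.123048, 0.075018))
  m=3: (-0.325362, -0.181335) × (0.353094, -0.057155) = (-0.125248, -0.045432)  (running Σ = (-0.248296, 0.029586))
  m=4: (0.295415, 0.237887) × (-0.150473, 0.032697) = (-0.052230, -0.026136)  (running Σ = (-0.300526, 0.003450))
  m=5: (-0.113496, -0.128527) × (0.035413, -0.009704) = (-0.005266, -0.003450)  (running Σ = (-0.305792, -0.000000))
Σ over m = (-0.305792, -0.000000); ×(4π/11) → (-0.349336, -0.000000). Real part: -0.349336

-0.349336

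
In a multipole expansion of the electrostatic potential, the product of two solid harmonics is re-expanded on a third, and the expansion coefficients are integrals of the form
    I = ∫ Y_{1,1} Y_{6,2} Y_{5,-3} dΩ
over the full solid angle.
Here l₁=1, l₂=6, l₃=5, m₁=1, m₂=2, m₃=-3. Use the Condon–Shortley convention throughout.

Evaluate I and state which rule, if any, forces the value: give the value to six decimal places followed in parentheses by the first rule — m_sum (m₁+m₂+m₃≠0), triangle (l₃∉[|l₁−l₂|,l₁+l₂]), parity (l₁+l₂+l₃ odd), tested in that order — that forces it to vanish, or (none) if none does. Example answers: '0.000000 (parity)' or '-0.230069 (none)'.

Rules hold: Σm=0, L=12 even, 5≤5≤7.
N = 3·13·11 = 429
Δ = 2!·0!·10!/13! = 1/858
Racah Σ t=1..1: t=1:−1/14400 = -1/14400
⇒ 3j(1 6 5; 0 0 0)² = 6/143, sgn +1
Racah Σ t=0..0: t=0:+1/161280 = 1/161280
⇒ 3j(1 6 5; 1 2 -3)² = 1/143, sgn +1
4πI² = N·(3j₀)²·(3jₘ)² = 18/143
I = +1·√(0.125874/4π) = 0.10008369
No selection rule forces the value: the integral is nonzero (none).

0.100084 (none)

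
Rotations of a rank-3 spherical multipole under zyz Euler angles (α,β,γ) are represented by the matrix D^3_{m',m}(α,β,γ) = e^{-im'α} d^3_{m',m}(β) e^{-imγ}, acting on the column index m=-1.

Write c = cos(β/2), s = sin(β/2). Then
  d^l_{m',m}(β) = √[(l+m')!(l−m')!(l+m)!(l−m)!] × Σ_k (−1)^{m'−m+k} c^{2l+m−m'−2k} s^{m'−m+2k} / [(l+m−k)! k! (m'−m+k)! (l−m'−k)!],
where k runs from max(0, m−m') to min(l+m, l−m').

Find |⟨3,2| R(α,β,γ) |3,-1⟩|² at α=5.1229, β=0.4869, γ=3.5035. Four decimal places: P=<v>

P=0.0062

D^3_{2,-1}(5.1229,0.4869,3.5035) = e^{-i·2·5.1229}·d^3_{2,-1}(0.4869)·e^{-i·-1·3.5035}. Compute d first:
With c≡cos(β/2)=0.970512 and s≡sin(β/2)=0.241052, N=[120·1·2·24]^{1/2}=75.894664
The bounds max(0,m−m')=0 and min(l+m,l−m')=1 give 2 terms
  k=0: (−1)^3·75.8947/(12)·0.9705^3·0.2411^3 = -0.080978
  k=1: (−1)^4·75.8947/(24)·0.9705^1·0.2411^5 = +0.002498
d^3_{2,-1}(0.4869) = -0.080978 +0.002498 = -0.078480
|D^3_{2,-1}|² = |d^3_{2,-1}(β)|² = (-0.078480)² = 0.006159 (the z-rotation phases have unit modulus)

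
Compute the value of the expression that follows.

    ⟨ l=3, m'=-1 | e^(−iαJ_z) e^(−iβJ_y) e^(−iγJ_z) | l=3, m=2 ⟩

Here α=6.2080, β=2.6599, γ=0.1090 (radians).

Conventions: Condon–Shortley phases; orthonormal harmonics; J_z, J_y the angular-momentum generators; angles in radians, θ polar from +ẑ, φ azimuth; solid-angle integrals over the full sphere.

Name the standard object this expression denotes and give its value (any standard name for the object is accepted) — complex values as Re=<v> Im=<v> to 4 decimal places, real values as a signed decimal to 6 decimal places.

This is a Wigner D-matrix element — the rotation-matrix element ⟨l m'| R(α,β,γ) |l m⟩ in the angular-momentum basis.
First d^3_{-1,2}(β=2.6599), then the phase factors e^{-i(-1)α} and e^{-i(2)γ}:
With c≡cos(β/2)=0.238525 and s≡sin(β/2)=0.971136, N=[2·24·120·1]^{1/2}=75.894664
Admissible k: 3..4 (factorial args all ≥0)
  k=3: (−1)^0·75.8947/(12)·0.2385^3·0.9711^3 = +0.078609
  k=4: (−1)^1·75.8947/(24)·0.2385^1·0.9711^5 = -0.651530
d^3_{-1,2}(2.6599) = +0.078609 -0.651530 = -0.572921
Phases: e^{-i·(-1)·6.2080}=+0.997175-0.075114i, e^{-i·(2)·0.1090}=+0.976332-0.216277i ⇒ D=-0.548474+0.165576i

Wigner D-matrix element, Re=-0.5485 Im=0.1656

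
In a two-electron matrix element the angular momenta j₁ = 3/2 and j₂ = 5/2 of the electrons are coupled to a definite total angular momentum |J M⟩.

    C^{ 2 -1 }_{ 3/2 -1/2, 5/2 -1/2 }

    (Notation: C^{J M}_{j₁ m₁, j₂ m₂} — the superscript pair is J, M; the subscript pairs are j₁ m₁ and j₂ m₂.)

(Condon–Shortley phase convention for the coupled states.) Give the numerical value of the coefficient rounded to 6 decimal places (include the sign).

triangle: 2!×1!×3!/7! = 12/5040
(j±m)!: 1!×2!×2!×3!×1!×3! = 144
prefactor² = (2J+1)×Δ×N² = 12/7
  k=1: −1/(1!×1!×1!×1!×0!×2!) = -1/2
  k=2: +1/(2!×0!×0!×0!×1!×3!) = 1/12
Σ = -5/12  ⇒  CG² = 12/7×(-5/12)² = 25/84
CG = −√(25/84) = -0.545545

-0.545545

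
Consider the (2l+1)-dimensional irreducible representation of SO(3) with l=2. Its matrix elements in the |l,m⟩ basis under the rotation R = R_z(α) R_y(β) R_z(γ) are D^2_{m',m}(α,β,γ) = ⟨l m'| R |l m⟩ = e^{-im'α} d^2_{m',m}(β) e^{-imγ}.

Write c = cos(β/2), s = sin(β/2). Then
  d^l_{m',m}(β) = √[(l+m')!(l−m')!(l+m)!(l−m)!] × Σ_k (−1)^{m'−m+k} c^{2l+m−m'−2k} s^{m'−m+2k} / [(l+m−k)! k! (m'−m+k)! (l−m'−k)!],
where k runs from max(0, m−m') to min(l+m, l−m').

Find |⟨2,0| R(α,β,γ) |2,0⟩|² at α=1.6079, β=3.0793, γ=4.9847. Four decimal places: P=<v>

P=0.9884

D^2_{0,0}(1.6079,3.0793,4.9847) = e^{-i·0·1.6079}·d^2_{0,0}(3.0793)·e^{-i·0·4.9847}. Compute d first:
Half-angle: c=0.031141, s=0.999515. N=√(2·2·2·2)=4.000000
The bounds max(0,m−m')=0 and min(l+m,l−m')=2 give 3 terms
  k=0: (−1)^0·4.0000/(4)·0.0311^4·0.9995^0 = +0.000001
  k=1: (−1)^1·4.0000/(1)·0.0311^2·0.9995^2 = -0.003875
  k=2: (−1)^2·4.0000/(4)·0.0311^0·0.9995^4 = +0.998061
d^2_{0,0}(3.0793) = +0.000001 -0.003875 +0.998061 = +0.994187
|D^2_{0,0}|² = |d^2_{0,0}(β)|² = (+0.994187)² = 0.988408 (the z-rotation phases have unit modulus)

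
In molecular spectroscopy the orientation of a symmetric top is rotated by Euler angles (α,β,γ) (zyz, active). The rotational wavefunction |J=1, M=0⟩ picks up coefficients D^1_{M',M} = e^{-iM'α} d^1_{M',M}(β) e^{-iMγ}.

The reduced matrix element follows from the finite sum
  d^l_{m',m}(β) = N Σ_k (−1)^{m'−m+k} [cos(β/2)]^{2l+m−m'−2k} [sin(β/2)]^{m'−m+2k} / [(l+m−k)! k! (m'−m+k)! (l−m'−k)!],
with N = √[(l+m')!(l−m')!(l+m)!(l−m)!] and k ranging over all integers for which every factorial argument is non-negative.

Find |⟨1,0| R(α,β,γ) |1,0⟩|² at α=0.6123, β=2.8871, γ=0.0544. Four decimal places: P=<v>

First d^1_{0,0}(β=2.8871), then the phase factors e^{-i(0)α} and e^{-i(0)γ}:
c=cos(2.887100/2)=0.126903, s=sin(2.887100/2)=0.991915; N=√[1·1·1·1]=1.000000
The bounds max(0,m−m')=0 and min(l+m,l−m')=1 give 2 terms
  k=0: (−1)^0·1.0000/(1)·0.1269^2·0.9919^0 = +0.016104
  k=1: (−1)^1·1.0000/(1)·0.1269^0·0.9919^2 = -0.983896
d^1_{0,0}(2.8871) = +0.016104 -0.983896 = -0.967791
|D^1_{0,0}|² = |d^1_{0,0}(β)|² = (-0.967791)² = 0.936620 (the z-rotation phases have unit modulus)

P=0.9366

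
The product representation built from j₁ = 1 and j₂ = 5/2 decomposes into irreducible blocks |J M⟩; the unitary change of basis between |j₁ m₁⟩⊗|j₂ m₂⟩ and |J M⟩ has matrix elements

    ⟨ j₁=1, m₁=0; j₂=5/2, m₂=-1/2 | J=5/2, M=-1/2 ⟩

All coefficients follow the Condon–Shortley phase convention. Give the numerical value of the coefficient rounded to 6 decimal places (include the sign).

+0.169031  (= +√(1/35))

j₁+j₂−J=1  J+j₁−j₂=1  J−j₁+j₂=4  j₁+j₂+J+1=7
(j₁±m₁, j₂±m₂, J±M) = (1,1,2,3,2,3)
P² = 144/35
sum k=0..1:
  [0] +1/4 = 1/4
  [1] −1/6 = -1/6
S = 1/12
C² = P²·S² = 1/35 ; C = +0.169031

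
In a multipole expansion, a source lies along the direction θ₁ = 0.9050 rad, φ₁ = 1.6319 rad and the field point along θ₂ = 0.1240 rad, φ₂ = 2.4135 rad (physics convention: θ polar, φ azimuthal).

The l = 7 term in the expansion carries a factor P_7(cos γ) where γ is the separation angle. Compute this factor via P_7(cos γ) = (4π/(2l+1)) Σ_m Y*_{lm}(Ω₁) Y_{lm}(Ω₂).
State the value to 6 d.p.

Addition theorem: P_7(cos γ) = (4π/15) Σ_m Y*_{lm}(Ω₁) Y_{lm}(Ω₂), m = −7…7:
  term(m=-7) = +0.000000+0.000000i   from Y*(Ω₁)=+0.038588-0.084646i, Y(Ω₂)=-0.000000+0.000000i
  term(m=-6) = -0.000000+0.000002i   from Y*(Ω₁)=-0.255220-0.098000i, Y(Ω₂)=-0.000002-0.000006i
  term(m=-5) = -0.000039+0.000038i   from Y*(Ω₁)=-0.131468+0.416838i, Y(Ω₂)=+0.000110+0.000060i
  term(m=-4) = -0.000568-0.000009i   from Y*(Ω₁)=+0.329726+0.082234i, Y(Ω₂)=-0.001627+0.000380i
  term(m=-3) = +0.000824+0.000843i   from Y*(Ω₁)=-0.013388+0.072215i, Y(Ω₂)=+0.009239-0.013122i
  term(m=-2) = -0.000301+0.039599i   from Y*(Ω₁)=+0.364991+0.044828i, Y(Ω₂)=+0.012315+0.106980i
  term(m=-1) = -0.027941+0.027730i   from Y*(Ω₁)=+0.005285-0.086385i, Y(Ω₂)=-0.339521-0.302679i
  term(m=+0) = +0.298214+0.000000i   from Y*(Ω₁)=+0.342940-0.000000i, Y(Ω₂)=+0.869580+0.000000i
  term(m=+1) = -0.027941-0.027730i   from Y*(Ω₁)=-0.005285-0.086385i, Y(Ω₂)=+0.339521-0.302679i
  term(m=+2) = -0.000301-0.039599i   from Y*(Ω₁)=+0.364991-0.044828i, Y(Ω₂)=+0.012315-0.106980i
  term(m=+3) = +0.000824-0.000843i   from Y*(Ω₁)=+0.013388+0.072215i, Y(Ω₂)=-0.009239-0.013122i
  term(m=+4) = -0.000568+0.000009i   from Y*(Ω₁)=+0.329726-0.082234i, Y(Ω₂)=-0.001627-0.000380i
  term(m=+5) = -0.000039-0.000038i   from Y*(Ω₁)=+0.131468+0.416838i, Y(Ω₂)=-0.000110+0.000060i
  term(m=+6) = -0.000000-0.000002i   from Y*(Ω₁)=-0.255220+0.098000i, Y(Ω₂)=-0.000002+0.000006i
  term(m=+7) = +0.000000-0.000000i   from Y*(Ω₁)=-0.038588-0.084646i, Y(Ω₂)=+0.000000+0.000000i
Σ over m = +0.242163-0.000000i; ×(4π/15) → +0.202874-0.000000i. Real part: 0.202874

0.202874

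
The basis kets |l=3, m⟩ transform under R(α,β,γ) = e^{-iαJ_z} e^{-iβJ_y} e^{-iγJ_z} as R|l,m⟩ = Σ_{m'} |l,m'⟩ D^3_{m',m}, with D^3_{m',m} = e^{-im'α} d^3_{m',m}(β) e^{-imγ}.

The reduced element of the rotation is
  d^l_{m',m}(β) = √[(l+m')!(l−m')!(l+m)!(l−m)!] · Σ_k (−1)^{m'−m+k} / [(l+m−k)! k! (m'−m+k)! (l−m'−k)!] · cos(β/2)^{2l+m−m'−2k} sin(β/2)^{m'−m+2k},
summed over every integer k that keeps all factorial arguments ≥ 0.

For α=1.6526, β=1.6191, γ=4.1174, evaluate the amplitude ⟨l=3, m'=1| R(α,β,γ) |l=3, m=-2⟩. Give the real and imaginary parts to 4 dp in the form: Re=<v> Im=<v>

First d^3_{1,-2}(β=1.6191), then the phase factors e^{-i(1)α} and e^{-i(-2)γ}:
Half-angle: c=0.689824, s=0.723977. N=√(24·2·1·120)=75.894664
k: max(0,(-2)−(1))=0 … min(3+(-2),3−(1))=1
  k=0: (−1)^3·75.8947/(12)·0.6898^3·0.7240^3 = -0.787806
  k=1: (−1)^4·75.8947/(24)·0.6898^1·0.7240^5 = +0.433872
d^3_{1,-2}(1.6191) = -0.787806 +0.433872 = -0.353934
Attach z-rotation phases: D = e^{-i(1)(1.6526)}·(-0.353934)·e^{-i(-2)(4.1174)} = -0.338229-0.104261i

Re=-0.3382 Im=-0.1043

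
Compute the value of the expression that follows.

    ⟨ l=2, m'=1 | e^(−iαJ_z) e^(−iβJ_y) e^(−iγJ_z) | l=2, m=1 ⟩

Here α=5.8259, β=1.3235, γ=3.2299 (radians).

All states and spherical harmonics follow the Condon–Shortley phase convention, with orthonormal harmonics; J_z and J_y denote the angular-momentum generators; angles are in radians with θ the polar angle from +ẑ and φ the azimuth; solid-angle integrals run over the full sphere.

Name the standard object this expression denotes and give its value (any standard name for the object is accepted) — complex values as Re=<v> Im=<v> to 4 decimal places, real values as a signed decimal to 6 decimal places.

Wigner D-matrix element, Re=0.2963 Im=0.1146

This is a Wigner D-matrix element — the rotation-matrix element ⟨l m'| R(α,β,γ) |l m⟩ in the angular-momentum basis.
Split into d^2_{1,1}(β=1.3235) × two z-phases.
Half-angle: c=0.788918, s=0.614498. N=√(6·1·6·1)=6.000000
k: max(0,(1)−(1))=0 … min(2+(1),2−(1))=1
  k=0: (−1)^0·6.0000/(6)·0.7889^4·0.6145^0 = +0.387371
  k=1: (−1)^1·6.0000/(2)·0.7889^2·0.6145^2 = -0.705061
d^2_{1,1}(1.3235) = +0.387371 -0.705061 = -0.317689
D = (+0.897254+0.441514i)·(-0.317689)·(-0.996103+0.088193i) = +0.296308+0.114579i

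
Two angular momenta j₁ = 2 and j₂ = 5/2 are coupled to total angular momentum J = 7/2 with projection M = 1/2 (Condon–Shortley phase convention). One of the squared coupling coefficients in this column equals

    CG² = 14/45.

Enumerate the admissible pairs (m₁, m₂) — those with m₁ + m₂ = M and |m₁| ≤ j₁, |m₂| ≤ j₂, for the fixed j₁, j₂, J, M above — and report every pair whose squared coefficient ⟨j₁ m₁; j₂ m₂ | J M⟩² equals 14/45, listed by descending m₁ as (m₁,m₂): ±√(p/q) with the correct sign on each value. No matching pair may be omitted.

Admissible pairs with m₁+m₂ = M = 1/2: (-2,5/2), (-1,3/2), (0,1/2), (1,-1/2), (2,-3/2)
  (m₁,m₂)=(2,-3/2): CG² = 64/315, CG = +√(64/315)
  (m₁,m₂)=(1,-1/2): CG² = 14/45, CG = +√(14/45)   ← matches the target
  (m₁,m₂)=(0,1/2): CG² = 4/105, CG = −√(4/105)
  (m₁,m₂)=(-1,3/2): CG² = 121/315, CG = −√(121/315)
  (m₁,m₂)=(-2,5/2): CG² = 4/63, CG = −√(4/63)
Pairs with CG² = 14/45: (1,-1/2): +√(14/45)

(1,-1/2): +√(14/45)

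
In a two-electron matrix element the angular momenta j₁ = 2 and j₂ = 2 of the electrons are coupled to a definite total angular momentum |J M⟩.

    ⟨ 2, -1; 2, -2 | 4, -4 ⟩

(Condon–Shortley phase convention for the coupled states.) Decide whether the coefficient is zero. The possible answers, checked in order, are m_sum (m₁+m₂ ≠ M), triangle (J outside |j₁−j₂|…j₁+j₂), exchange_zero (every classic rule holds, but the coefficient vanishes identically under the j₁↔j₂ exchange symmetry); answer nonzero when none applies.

m-sum: m₁+m₂ = -1+(-2) = -3, M = -4  ✗ ⇒ coefficient is 0

m_sum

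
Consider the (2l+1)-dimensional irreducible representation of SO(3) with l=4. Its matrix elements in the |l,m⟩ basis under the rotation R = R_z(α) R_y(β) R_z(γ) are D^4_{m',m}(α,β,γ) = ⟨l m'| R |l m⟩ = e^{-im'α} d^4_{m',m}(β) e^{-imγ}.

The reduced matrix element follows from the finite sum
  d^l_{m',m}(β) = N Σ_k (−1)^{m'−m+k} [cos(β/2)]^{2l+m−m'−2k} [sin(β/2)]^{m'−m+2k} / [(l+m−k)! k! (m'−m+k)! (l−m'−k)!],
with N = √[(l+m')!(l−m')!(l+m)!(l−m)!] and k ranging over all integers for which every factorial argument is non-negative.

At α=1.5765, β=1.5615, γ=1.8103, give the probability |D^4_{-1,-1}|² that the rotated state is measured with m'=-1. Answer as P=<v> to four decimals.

P=0.1378

D^4_{-1,-1}(1.5765,1.5615,1.8103) = e^{-i·-1·1.5765}·d^4_{-1,-1}(1.5615)·e^{-i·-1·1.8103}. Compute d first:
Half-angle: c=0.710386, s=0.703812. N=√(6·120·6·120)=720.000000
The bounds max(0,m−m')=0 and min(l+m,l−m')=3 give 4 terms
  k=0: (−1)^0·720.0000/(720)·0.7104^8·0.7038^0 = +0.064857
  k=1: (−1)^1·720.0000/(48)·0.7104^6·0.7038^2 = -0.954929
  k=2: (−1)^2·720.0000/(24)·0.7104^4·0.7038^4 = +1.874676
  k=3: (−1)^3·720.0000/(72)·0.7104^2·0.7038^6 = -0.613381
d^4_{-1,-1}(1.5615) = +0.064857 -0.954929 +1.874676 -0.613381 = +0.371223
|D^4_{-1,-1}|² = |d^4_{-1,-1}(β)|² = (+0.371223)² = 0.137807 (the z-rotation phases have unit modulus)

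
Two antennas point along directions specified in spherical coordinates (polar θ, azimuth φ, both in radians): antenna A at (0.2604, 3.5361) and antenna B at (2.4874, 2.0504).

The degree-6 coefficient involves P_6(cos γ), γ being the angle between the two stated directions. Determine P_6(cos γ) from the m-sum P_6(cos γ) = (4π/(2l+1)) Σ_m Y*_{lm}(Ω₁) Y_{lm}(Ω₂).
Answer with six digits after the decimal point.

Expand P_6 via completeness: Σ_{m} conj(Y_{6,m}) at Ω₁ times Y_{6,m} at Ω₂ —
  m=-6: Y*=-0.000101+0.000098i  Y=+0.023679+0.006400i  product -0.000003+0.000002i
  m=-5: Y*=+0.000715-0.001684i  Y=+0.075005-0.081557i  product -0.000084-0.000185i
  m=-4: Y*=-0.000105+0.014534i  Y=-0.098772-0.272602i  product +0.003972-0.001407i
  m=-3: Y*=-0.029499-0.072324i  Y=-0.453390-0.060191i  product +0.009021+0.034566i
  m=-2: Y*=+0.197185+0.198616i  Y=-0.190480+0.271615i  product -0.091507+0.015726i
  m=-1: Y*=-0.544885-0.226854i  Y=-0.073960-0.142202i  product +0.008041+0.094262i
  m=+0: Y*=+0.410475-0.000000i  Y=-0.388259+0.000000i  product -0.159371+0.000000i
  m=+1: Y*=+0.544885-0.226854i  Y=+0.073960-0.142202i  product +0.008041-0.094262i
  m=+2: Y*=+0.197185-0.198616i  Y=-0.190480-0.271615i  product -0.091507-0.015726i
  m=+3: Y*=+0.029499-0.072324i  Y=+0.453390-0.060191i  product +0.009021-0.034566i
  m=+4: Y*=-0.000105-0.014534i  Y=-0.098772+0.272602i  product +0.003972+0.001407i
  m=+5: Y*=-0.000715-0.001684i  Y=-0.075005-0.081557i  product -0.000084+0.000185i
  m=+6: Y*=-0.000101-0.000098i  Y=+0.023679-0.006400i  product -0.000003-0.000002i
Accumulated sum -0.300489-0.000000i; after 4π/(2l+1) scaling, -0.290466-0.000000i ⇒ P_6 = -0.290466

-0.290466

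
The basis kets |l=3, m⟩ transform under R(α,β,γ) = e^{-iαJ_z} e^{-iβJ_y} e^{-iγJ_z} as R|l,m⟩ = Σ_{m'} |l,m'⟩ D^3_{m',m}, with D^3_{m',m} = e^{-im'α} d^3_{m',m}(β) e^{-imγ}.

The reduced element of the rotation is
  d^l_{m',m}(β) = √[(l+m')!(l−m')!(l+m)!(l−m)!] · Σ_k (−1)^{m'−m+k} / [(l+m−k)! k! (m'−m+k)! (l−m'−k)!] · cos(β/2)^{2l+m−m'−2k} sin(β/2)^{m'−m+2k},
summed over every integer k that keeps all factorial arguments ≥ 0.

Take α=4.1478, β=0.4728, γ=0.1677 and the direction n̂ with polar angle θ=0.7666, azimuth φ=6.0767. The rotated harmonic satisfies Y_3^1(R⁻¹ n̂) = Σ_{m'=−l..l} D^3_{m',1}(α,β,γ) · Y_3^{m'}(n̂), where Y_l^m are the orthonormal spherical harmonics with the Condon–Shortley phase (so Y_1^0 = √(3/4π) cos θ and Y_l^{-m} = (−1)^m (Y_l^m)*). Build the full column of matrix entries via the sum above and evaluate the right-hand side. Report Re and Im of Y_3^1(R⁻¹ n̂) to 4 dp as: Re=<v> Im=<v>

Re=0.0564 Im=-0.0963

Need the full column D^3_{m',1} for m'=−3..3 at α=4.1478, β=0.4728, γ=0.1677.
cos(β/2)=0.972187, sin(β/2)=0.234204
d^3_{-3,1}: single k=4 term ⇒ +0.011013;  D = +0.010551-0.003156i
d^3_{-2,1}: k∈[3..4] ⇒ +0.074656 -0.002166 = +0.072490;  D = -0.019609+0.069787i
d^3_{-1,1}: k∈[2..4] ⇒ +0.293996 -0.022749 +0.000165 = +0.271411;  D = -0.181458-0.201834i
d^3_{0,1}: k∈[1..3] ⇒ +0.704588 -0.122672 +0.002373 = +0.584289;  D = +0.576092-0.097527i
d^3_{1,1}: k∈[0..2] ⇒ +0.844306 -0.391994 +0.017062 = +0.469374;  D = -0.181437+0.432889i
d^3_{2,1}: k∈[0..1] ⇒ -0.643198 +0.074656 = -0.568542;  D = +0.325382+0.466226i
d^3_{3,1}: single k=0 term ⇒ +0.189773;  D = +0.189584-0.008486i
Y_3^{m'}(θ=0.7666,φ=6.0767) and Σ D·Y over m':
  (+0.0106-0.0032i)·(+0.1134+0.0809i)  (-0.0196+0.0698i)·(+0.3244+0.1422i)  (-0.1815-0.2018i)·(+0.3498+0.0733i)  (+0.5761-0.0975i)·(-0.1091+0.0000i)  (-0.1814+0.4329i)·(-0.3498+0.0733i)  (+0.3254+0.4662i)·(+0.3244-0.1422i)  (+0.1896-0.0085i)·(-0.1134+0.0809i)
Y_3^1(R⁻¹ n̂) = +0.056395-0.096293i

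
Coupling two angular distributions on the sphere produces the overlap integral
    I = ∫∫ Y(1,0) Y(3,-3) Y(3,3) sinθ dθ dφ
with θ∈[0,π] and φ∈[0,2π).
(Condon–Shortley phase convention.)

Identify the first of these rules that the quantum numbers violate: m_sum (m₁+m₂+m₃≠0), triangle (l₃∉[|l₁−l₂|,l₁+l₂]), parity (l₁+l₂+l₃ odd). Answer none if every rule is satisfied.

parity

Σmᵢ = 0  ✓
l₃∈[|l₁−l₂|,l₁+l₂]=[2,4], have l₃=3  ✓
Σlᵢ = 7 ⇒ odd  ✗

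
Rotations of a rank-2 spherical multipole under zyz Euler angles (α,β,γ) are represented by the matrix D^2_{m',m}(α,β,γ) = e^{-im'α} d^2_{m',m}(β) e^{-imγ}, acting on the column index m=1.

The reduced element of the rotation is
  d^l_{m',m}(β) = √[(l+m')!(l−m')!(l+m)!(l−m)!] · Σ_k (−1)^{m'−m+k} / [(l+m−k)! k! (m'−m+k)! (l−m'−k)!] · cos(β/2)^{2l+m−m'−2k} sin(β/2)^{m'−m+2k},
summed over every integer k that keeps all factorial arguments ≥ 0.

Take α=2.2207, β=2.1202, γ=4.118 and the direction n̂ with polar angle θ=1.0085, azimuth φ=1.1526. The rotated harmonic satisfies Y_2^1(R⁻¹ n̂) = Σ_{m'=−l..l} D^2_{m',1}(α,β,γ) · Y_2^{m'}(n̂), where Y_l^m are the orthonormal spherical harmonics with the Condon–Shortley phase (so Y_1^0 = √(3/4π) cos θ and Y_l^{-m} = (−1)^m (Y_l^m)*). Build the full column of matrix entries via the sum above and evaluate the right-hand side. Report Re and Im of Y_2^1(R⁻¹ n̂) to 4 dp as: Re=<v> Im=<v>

Need the full column D^2_{m',1} for m'=−2..2 at α=2.2207, β=2.1202, γ=4.1180.
cos(β/2)=0.488785, sin(β/2)=0.872404
d^2_{-2,1}: single k=3 term ⇒ +0.649084;  D = +0.615436+0.206274i
d^2_{-1,1}: k∈[2..3] ⇒ +0.545497 -0.579257 = -0.033760;  D = +0.010828+0.031976i
d^2_{0,1}: k∈[1..2] ⇒ +0.249544 -0.794963 = -0.545419;  D = +0.305436-0.451875i
d^2_{1,1}: k∈[0..1] ⇒ +0.057078 -0.545497 = -0.488419;  D = -0.487666+0.027100i
d^2_{2,1}: single k=0 term ⇒ -0.203752;  D = +0.132103+0.155124i
Y_2^{m'}(θ=1.0085,φ=1.1526) and Σ D·Y over m':
  (+0.6154+0.2063i)·(-0.1853-0.2052i)  (+0.0108+0.0320i)·(+0.1415-0.3184i)  (+0.3054-0.4519i)·(-0.0465+0.0000i)  (-0.4877+0.0271i)·(-0.1415-0.3184i)  (+0.1321+0.1551i)·(-0.1853+0.2052i)
Y_2^1(R⁻¹ n̂) = -0.052847+0.007374i

Re=-0.0528 Im=0.0074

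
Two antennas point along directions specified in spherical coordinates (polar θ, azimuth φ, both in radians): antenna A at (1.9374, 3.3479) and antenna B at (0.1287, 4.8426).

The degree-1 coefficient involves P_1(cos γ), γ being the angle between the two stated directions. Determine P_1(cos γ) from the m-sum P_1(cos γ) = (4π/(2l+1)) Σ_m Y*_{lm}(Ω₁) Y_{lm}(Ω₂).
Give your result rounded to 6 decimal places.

-0.346374

Summing Y*_{l m}(θ₁,φ₁)·Y_{l m}(θ₂,φ₂) over m ∈ [−1, 1]; prefactor 4π/(2·1+1) = 4.188790:
  [-1]  conj(Y_{1,-1})(Ω₁) = -0.31570 - 0.06607j ; Y_{1,-1}(Ω₂) = 0.00576 + 0.04397j ; Δ = 0.00109 - 0.01426j
  [+0]  conj(Y_{1,0})(Ω₁) = -0.17514 + 0.00000j ; Y_{1,0}(Ω₂) = 0.48456 + 0.00000j ; Δ = -0.08487 + 0.00000j
  [+1]  conj(Y_{1,1})(Ω₁) = 0.31570 - 0.06607j ; Y_{1,1}(Ω₂) = -0.00576 + 0.04397j ; Δ = 0.00109 + 0.01426j
Accumulated sum -0.08269 + 0.00000j; after 4π/(2l+1) scaling, -0.34637 + 0.00000j ⇒ P_1 = -0.346374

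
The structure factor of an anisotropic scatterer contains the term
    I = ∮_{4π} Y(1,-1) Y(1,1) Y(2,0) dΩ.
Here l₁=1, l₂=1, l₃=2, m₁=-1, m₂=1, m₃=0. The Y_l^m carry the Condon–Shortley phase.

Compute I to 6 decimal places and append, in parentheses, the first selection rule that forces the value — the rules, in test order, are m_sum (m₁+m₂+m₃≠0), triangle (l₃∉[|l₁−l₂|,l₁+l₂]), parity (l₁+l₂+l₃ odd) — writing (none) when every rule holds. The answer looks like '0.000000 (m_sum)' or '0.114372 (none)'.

m-sum 0 ✓  L=4 even ✓  0≤2≤2 ✓
Π(2lᵢ+1) = 3×3×5 = 45
triangle coeff Δ(1,1,2) = 1/30
Σ_t [0,0]: t=0:+1/1 = 1/1
(3j)²=2/15 [(1 1 2; 0 0 0)], sign=+1
Σ_t [0,0]: t=0:+1/4 = 1/4
(3j)²=1/30 [(1 1 2; -1 1 0)], sign=+1
⇒ 4πI² = 1/5
I = (+1)√(1/5/(4π)) = 0.12615663
No selection rule forces the value: the integral is nonzero (none).

0.126157 (none)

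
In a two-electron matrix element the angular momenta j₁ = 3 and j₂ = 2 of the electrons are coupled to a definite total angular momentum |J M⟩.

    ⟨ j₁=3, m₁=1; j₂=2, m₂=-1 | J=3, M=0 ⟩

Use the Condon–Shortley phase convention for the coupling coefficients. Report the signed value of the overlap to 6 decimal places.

triangle: 2!·4!·2!/9! = 96/362880
(j±m)!: 4!·2!·1!·3!·3!·3! = 10368
prefactor² = (2J+1)·Δ·N² = 96/5
  k=0: +1/(0!·2!·2!·1!·2!·1!) = 1/8
  k=1: −1/(1!·1!·1!·0!·3!·2!) = -1/12
Σ = 1/24  ⇒  CG² = 96/5·(1/24)² = 1/30
CG = +√(1/30) = +0.182574

+√(1/30) ≈ +0.182574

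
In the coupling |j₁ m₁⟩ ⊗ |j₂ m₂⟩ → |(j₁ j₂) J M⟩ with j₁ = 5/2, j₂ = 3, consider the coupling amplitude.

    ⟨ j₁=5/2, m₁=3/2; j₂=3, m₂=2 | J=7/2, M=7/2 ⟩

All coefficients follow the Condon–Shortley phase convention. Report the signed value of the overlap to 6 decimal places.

-0.666667

j₁+j₂−J=2  J+j₁−j₂=3  J−j₁+j₂=4  j₁+j₂+J+1=10
(j₁±m₁, j₂±m₂, J±M) = (4,1,5,1,7,0)
P² = 9216
sum k=1..1:
  [1] −1/144 = -1/144
S = -1/144
C² = P²·S² = 4/9 ; C = -0.666667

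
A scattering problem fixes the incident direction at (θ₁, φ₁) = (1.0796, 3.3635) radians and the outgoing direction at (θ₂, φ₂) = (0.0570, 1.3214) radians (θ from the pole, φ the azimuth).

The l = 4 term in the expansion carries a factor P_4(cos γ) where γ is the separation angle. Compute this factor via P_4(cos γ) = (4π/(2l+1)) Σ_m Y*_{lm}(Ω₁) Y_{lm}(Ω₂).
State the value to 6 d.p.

Term-by-term m-sum for l=4 (normalisation 4π/9 = 1.396263):
  term(m=-4) = -0.00000 + 0.00000j   from Y*(Ω₁)=0.16888 + 0.20749j, Y(Ω₂)=0.00000 + 0.00000j
  term(m=-3) = 0.00009 - 0.00001j   from Y*(Ω₁)=-0.31834 - 0.24999j, Y(Ω₂)=-0.00016 + 0.00017j
  term(m=-2) = -0.00055 - 0.00076j   from Y*(Ω₁)=0.13093 + 0.06225j, Y(Ω₂)=-0.00570 - 0.00310j
  term(m=-1) = 0.01379 - 0.02707j   from Y*(Ω₁)=0.27689 + 0.06247j, Y(Ω₂)=0.02641 - 0.10371j
  term(m=+0) = -0.17105 + 0.00000j   from Y*(Ω₁)=-0.20544 + 0.00000j, Y(Ω₂)=0.83259 + 0.00000j
  term(m=+1) = 0.01379 + 0.02707j   from Y*(Ω₁)=-0.27689 + 0.06247j, Y(Ω₂)=-0.02641 - 0.10371j
  term(m=+2) = -0.00055 + 0.00076j   from Y*(Ω₁)=0.13093 - 0.06225j, Y(Ω₂)=-0.00570 + 0.00310j
  term(m=+3) = 0.00009 + 0.00001j   from Y*(Ω₁)=0.31834 - 0.24999j, Y(Ω₂)=0.00016 + 0.00017j
  term(m=+4) = -0.00000 - 0.00000j   from Y*(Ω₁)=0.16888 - 0.20749j, Y(Ω₂)=0.00000 - 0.00000j
Total Σ_m = -0.14438 + 0.00000j. Multiply by 1.396263: -0.20160 + 0.00000j. P_4(cos γ) = -0.201596

-0.201596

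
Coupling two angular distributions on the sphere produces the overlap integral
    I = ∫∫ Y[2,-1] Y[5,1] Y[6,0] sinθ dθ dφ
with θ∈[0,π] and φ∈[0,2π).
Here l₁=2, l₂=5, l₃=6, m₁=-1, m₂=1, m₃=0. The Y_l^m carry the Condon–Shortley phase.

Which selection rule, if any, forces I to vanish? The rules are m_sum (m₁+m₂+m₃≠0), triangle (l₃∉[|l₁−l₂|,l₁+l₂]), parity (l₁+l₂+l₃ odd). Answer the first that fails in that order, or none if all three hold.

parity

azimuthal sum: -1 + 1 + 0 = 0  ✓
3 ≤ 6 ≤ 7 (triangle on l)  ✓
L = 2 + 5 + 6 = 13 (odd)  ✗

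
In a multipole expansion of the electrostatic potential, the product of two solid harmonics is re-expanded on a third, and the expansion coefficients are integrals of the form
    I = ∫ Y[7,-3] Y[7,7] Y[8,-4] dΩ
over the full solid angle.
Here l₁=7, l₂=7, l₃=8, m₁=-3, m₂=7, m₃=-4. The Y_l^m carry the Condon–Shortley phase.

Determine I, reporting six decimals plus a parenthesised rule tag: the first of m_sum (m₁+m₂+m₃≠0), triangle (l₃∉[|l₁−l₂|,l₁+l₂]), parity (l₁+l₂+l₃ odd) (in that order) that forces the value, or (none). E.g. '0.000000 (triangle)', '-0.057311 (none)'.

-0.161199 (none)

Rules hold: Σm=0, L=22 even, 0≤8≤14.
N = 15·15·17 = 3825
Δ = 6!·8!·8!/23! = 1/22086194130
Racah Σ t=0..6: t=0:+1/18289152000 t=1:−1/248832000 t=2:+1/24883200 t=3:−1/11943936 t=4:+1/24883200 t=5:−1/248832000 t=6:+1/18289152000 = -11/975421440
⇒ 3j(7 7 8; 0 0 0)² = 1750/289731, sgn -1
Racah Σ t=6..6: t=6:+1/16721510400 = 1/16721510400
⇒ 3j(7 7 8; -3 7 -4)² = 105/7429, sgn +1
4πI² = N·(3j₀)²·(3jₘ)² = 13781250/42204149
I = -1·√(0.326538/4π) = -0.16119880
No selection rule forces the value: the integral is nonzero (none).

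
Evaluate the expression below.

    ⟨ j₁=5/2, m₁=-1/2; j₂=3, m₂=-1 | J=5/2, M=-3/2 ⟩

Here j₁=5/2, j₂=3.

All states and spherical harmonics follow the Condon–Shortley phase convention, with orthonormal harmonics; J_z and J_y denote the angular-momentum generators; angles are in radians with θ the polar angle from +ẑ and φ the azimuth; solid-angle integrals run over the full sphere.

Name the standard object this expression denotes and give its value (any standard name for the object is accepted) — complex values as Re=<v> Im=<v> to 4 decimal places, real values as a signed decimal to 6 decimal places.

Clebsch–Gordan coefficient, −√(1/35) ≈ -0.169031

This is a Clebsch–Gordan (vector-coupling) coefficient.
j₁+j₂−J=3  J+j₁−j₂=2  J−j₁+j₂=3  j₁+j₂+J+1=9
(j₁±m₁, j₂±m₂, J±M) = (2,3,2,4,1,4)
P² = 576/35
sum k=1..2:
  [1] −1/8 = -1/8
  [2] +1/12 = 1/12
S = -1/24
C² = P²·S² = 1/35 ; C = -0.169031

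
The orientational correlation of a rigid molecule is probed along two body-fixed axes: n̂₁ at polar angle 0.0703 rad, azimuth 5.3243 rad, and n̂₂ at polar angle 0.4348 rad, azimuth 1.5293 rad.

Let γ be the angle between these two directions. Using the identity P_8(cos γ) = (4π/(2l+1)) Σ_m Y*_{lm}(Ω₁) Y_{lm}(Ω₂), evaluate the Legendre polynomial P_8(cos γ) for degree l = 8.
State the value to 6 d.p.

Summing Y*_{l m}(θ₁,φ₁)·Y_{l m}(θ₂,φ₂) over m ∈ [−8, 8]; prefactor 4π/(2·8+1) = 0.739198:
  m=-8: Y*=0.00000 - 0.00000j  Y=0.00048 + 0.00017j  product 0.00000 - 0.00000j
  m=-7: Y*=0.00000 - 0.00000j  Y=-0.00126 + 0.00422j  product 0.00000 + 0.00000j
  m=-6: Y*=0.00000 + 0.00000j  Y=-0.02311 - 0.00587j  product -0.00000 - 0.00000j
  m=-5: Y*=0.00000 + 0.00002j  Y=0.01881 - 0.08937j  product 0.00000 + 0.00000j
  m=-4: Y*=-0.00025 + 0.00021j  Y=0.24782 + 0.04152j  product -0.00007 + 0.00004j
  m=-3: Y*=-0.00459 - 0.00124j  Y=-0.05882 + 0.47008j  product 0.00086 - 0.00208j
  m=-2: Y*=-0.01685 - 0.04660j  Y=-0.51199 - 0.04259j  product 0.00664 + 0.02458j
  m=-1: Y*=0.19062 - 0.27163j  Y=0.00286 - 0.06878j  product -0.01814 - 0.01389j
  m=+0: Y*=1.06190 + 0.00000j  Y=-0.47163 + 0.00000j  product -0.50083 + 0.00000j
  m=+1: Y*=-0.19062 - 0.27163j  Y=-0.00286 - 0.06878j  product -0.01814 + 0.01389j
  m=+2: Y*=-0.01685 + 0.04660j  Y=-0.51199 + 0.04259j  product 0.00664 - 0.02458j
  m=+3: Y*=0.00459 - 0.00124j  Y=0.05882 + 0.47008j  product 0.00086 + 0.00208j
  m=+4: Y*=-0.00025 - 0.00021j  Y=0.24782 - 0.04152j  product -0.00007 - 0.00004j
  m=+5: Y*=-0.00000 + 0.00002j  Y=-0.01881 - 0.08937j  product 0.00000 - 0.00000j
  m=+6: Y*=0.00000 - 0.00000j  Y=-0.02311 + 0.00587j  product -0.00000 + 0.00000j
  m=+7: Y*=-0.00000 - 0.00000j  Y=0.00126 + 0.00422j  product 0.00000 - 0.00000j
  m=+8: Y*=0.00000 + 0.00000j  Y=0.00048 - 0.00017j  product 0.00000 + 0.00000j
Accumulated sum -0.52225 - 0.00000j; after 4π/(2l+1) scaling, -0.38604 - 0.00000j ⇒ P_8 = -0.386044

-0.386044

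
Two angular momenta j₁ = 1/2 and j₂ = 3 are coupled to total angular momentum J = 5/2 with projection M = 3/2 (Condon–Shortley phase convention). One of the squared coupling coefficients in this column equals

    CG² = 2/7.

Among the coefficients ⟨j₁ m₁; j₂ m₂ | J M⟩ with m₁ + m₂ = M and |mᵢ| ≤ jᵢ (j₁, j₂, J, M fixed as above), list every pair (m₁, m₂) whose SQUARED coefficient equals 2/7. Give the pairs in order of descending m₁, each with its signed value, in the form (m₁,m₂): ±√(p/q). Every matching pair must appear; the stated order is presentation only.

Admissible pairs with m₁+m₂ = M = 3/2: (-1/2,2), (1/2,1)
  (m₁,m₂)=(1/2,1): CG² = 2/7, CG = +√(2/7)   ← matches the target
  (m₁,m₂)=(-1/2,2): CG² = 5/7, CG = −√(5/7)
Pairs with CG² = 2/7: (1/2,1): +√(2/7)

(1/2,1): +√(2/7)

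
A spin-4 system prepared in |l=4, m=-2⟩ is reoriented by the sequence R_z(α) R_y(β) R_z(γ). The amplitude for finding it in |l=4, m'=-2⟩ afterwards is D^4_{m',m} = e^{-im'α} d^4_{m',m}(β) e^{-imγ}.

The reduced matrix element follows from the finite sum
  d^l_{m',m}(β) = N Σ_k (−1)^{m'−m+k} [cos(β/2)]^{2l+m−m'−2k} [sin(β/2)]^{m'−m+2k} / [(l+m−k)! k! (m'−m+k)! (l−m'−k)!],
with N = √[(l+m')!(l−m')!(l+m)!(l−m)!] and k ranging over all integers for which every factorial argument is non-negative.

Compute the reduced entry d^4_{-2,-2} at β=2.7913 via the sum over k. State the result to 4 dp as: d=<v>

d=0.0127

d^4_{-2,-2}(β=2.7913) via the finite sum:
Half-angle: c=0.174252, s=0.984701. N=√(2·720·2·720)=1440.000000
k: max(0,(-2)−(-2))=0 … min(4+(-2),4−(-2))=2
  k=0: (−1)^0·1440.0000/(1440)·0.1743^8·0.9847^0 = +0.000001
  k=1: (−1)^1·1440.0000/(120)·0.1743^6·0.9847^2 = -0.000326
  k=2: (−1)^2·1440.0000/(96)·0.1743^4·0.9847^4 = +0.013002
d^4_{-2,-2}(2.7913) = +0.000001 -0.000326 +0.013002 = +0.012677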